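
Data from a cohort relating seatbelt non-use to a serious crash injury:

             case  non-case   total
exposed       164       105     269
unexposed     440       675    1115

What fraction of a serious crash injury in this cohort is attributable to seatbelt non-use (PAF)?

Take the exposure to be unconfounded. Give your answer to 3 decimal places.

PAF ≈ 0.096

p₁ = P(outcome | exposed) = 164/269 = 0.60967
p₀ = P(outcome | unexposed) = 440/1115 = 0.39462
Exposure prevalence π = 269/1384 = 0.19436; overall risk P(Y=1) = 0.43642.
Under exogeneity, PAF = [P(Y=1) − p₀]/P(Y=1).
PAF = (0.43642 − 0.39462) / 0.43642 ≈ 0.0958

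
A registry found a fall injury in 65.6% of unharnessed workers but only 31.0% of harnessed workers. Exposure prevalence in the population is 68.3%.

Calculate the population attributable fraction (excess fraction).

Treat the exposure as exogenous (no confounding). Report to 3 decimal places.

PAF ≈ 0.433

p₁ = 0.656, p₀ = 0.31.
Overall risk P(Y=1) = π·p₁ + (1−π)·p₀ = 0.683×0.656 + 0.317×0.31 = 0.54632.
Under exogeneity, PAF = [P(Y=1) − p₀] / P(Y=1).
PAF = (0.54632 − 0.31) / 0.54632 ≈ 0.4326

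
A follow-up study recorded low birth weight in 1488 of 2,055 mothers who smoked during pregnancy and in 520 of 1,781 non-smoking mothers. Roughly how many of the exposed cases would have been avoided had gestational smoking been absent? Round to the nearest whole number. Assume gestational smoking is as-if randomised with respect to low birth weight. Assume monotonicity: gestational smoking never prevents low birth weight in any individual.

about 888 cases

p₁ = P(outcome | exposed) = 1488/2055 = 0.72409
p₀ = P(outcome | unexposed) = 520/1781 = 0.29197
PN = (p₁ − p₀)/p₁ = (0.72409 − 0.29197) / 0.72409 ≈ 0.59677.
Attributable cases ≈ PN × (exposed cases) = 0.59677 × 1488 ≈ 888.00.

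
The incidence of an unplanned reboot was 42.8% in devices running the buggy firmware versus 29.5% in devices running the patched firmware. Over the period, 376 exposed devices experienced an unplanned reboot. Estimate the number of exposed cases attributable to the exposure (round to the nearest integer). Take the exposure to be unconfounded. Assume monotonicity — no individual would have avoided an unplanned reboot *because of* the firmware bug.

about 117 cases

p₁ = 0.428, p₀ = 0.295.
PN = (p₁ − p₀)/p₁ = (0.428 − 0.295) / 0.428 ≈ 0.31075.
Attributable cases ≈ PN × (exposed cases) = 0.31075 × 376 ≈ 116.84.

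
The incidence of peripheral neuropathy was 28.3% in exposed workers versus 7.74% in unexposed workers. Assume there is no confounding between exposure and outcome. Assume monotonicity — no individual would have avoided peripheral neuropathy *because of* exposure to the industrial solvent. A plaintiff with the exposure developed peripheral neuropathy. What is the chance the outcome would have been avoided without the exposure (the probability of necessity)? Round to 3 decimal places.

PN ≈ 0.727

p₁ = 0.283, p₀ = 0.0774.
Under exogeneity and monotonicity, PN = (p₁ − p₀) / p₁.
PN = (0.283 − 0.0774) / 0.283 = 0.2056 / 0.283 ≈ 0.7265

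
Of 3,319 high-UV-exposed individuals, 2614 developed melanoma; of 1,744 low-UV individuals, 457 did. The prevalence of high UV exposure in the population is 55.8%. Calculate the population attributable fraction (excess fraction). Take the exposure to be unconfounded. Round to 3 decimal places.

PAF ≈ 0.528

p₁ = P(outcome | exposed) = 2614/3319 = 0.78759
p₀ = P(outcome | unexposed) = 457/1744 = 0.26204
Overall risk P(Y=1) = π·p₁ + (1−π)·p₀ = 0.558×0.78759 + 0.442×0.26204 = 0.5553.
Under exogeneity, PAF = [P(Y=1) − p₀] / P(Y=1).
PAF = (0.5553 − 0.26204) / 0.5553 ≈ 0.5281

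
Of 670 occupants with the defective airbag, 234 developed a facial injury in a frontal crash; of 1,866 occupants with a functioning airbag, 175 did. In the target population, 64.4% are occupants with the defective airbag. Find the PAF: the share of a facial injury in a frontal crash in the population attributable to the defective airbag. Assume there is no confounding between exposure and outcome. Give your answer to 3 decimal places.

PAF ≈ 0.637

p₁ = P(outcome | exposed) = 234/670 = 0.34925
p₀ = P(outcome | unexposed) = 175/1866 = 0.093783
Overall risk P(Y=1) = π·p₁ + (1−π)·p₀ = 0.644×0.34925 + 0.356×0.093783 = 0.25831.
Under exogeneity, PAF = [P(Y=1) − p₀] / P(Y=1).
PAF = (0.25831 − 0.093783) / 0.25831 ≈ 0.6369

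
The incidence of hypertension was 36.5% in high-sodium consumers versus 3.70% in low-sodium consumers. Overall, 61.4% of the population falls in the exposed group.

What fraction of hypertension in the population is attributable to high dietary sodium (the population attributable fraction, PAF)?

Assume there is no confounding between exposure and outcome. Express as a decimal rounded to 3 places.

p₁ = 0.365, p₀ = 0.037.
Overall risk P(Y=1) = π·p₁ + (1−π)·p₀ = 0.614×0.365 + 0.386×0.037 = 0.23839.
Under exogeneity, PAF = [P(Y=1) − p₀] / P(Y=1).
PAF = (0.23839 − 0.037) / 0.23839 ≈ 0.8448

PAF ≈ 0.845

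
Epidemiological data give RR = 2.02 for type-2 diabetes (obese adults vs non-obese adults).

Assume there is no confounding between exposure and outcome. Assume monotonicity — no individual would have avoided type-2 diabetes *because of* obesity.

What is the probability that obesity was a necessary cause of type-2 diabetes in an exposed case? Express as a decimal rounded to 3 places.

Under exogeneity and monotonicity, PN = (RR − 1) / RR = 1 − 1/RR.
PN = (2.02 − 1) / 2.02 = 1.02 / 2.02 ≈ 0.5050

PN ≈ 0.505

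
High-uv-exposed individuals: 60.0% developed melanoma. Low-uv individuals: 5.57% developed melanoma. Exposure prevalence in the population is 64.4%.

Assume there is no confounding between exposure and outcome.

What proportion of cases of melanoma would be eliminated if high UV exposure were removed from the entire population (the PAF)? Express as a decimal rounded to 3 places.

PAF ≈ 0.863

p₁ = 0.6, p₀ = 0.0557.
Overall risk P(Y=1) = π·p₁ + (1−π)·p₀ = 0.644×0.6 + 0.356×0.0557 = 0.40623.
Under exogeneity, PAF = [P(Y=1) − p₀] / P(Y=1).
PAF = (0.40623 − 0.0557) / 0.40623 ≈ 0.8629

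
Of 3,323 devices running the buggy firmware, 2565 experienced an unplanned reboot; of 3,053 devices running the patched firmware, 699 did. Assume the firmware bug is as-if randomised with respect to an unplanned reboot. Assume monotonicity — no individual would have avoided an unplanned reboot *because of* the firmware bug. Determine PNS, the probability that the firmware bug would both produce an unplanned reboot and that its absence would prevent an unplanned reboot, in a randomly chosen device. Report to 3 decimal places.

PNS ≈ 0.543

p₁ = P(outcome | exposed) = 2565/3323 = 0.77189
p₀ = P(outcome | unexposed) = 699/3053 = 0.22896
Under exogeneity and monotonicity, PNS = p₁ − p₀.
PNS = 0.77189 − 0.22896 = 0.54294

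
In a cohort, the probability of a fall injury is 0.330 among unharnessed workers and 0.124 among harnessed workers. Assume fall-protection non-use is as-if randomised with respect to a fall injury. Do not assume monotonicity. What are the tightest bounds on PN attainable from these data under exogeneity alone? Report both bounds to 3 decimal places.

0.624 ≤ PN ≤ 1.000

Let p₁ = 0.33, p₀ = 0.124.
Under exogeneity alone the bounds on PN are max{0,(p₁−p₀)/p₁} ≤ PN ≤ min{1,(1−p₀)/p₁}.
  lower = (p₁ − p₀)/p₁ = 0.206 / 0.33 ≈ 0.6242
  upper = min{1, (1 − p₀)/p₁} = 0.876 / 0.33 ≈ 2.6545 → capped at 1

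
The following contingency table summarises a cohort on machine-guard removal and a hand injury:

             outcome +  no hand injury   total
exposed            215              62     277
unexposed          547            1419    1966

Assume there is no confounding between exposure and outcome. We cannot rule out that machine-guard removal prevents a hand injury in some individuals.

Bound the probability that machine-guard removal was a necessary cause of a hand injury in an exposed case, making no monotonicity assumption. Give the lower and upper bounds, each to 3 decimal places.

p₁ = P(outcome | exposed) = 215/277 = 0.77617
p₀ = P(outcome | unexposed) = 547/1966 = 0.27823
Under exogeneity alone the bounds on PN are max{0,(p₁−p₀)/p₁} ≤ PN ≤ min{1,(1−p₀)/p₁}.
  lower = (p₁ − p₀)/p₁ = 0.49794 / 0.77617 ≈ 0.6415
  upper = min{1, (1 − p₀)/p₁} = 0.72177 / 0.77617 ≈ 0.9299

0.642 ≤ PN ≤ 0.930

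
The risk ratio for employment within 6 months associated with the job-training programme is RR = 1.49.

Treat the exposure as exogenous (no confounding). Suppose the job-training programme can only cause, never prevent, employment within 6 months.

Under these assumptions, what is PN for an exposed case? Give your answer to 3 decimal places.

Under exogeneity and monotonicity, PN = (RR − 1) / RR = 1 − 1/RR.
PN = (1.49 − 1) / 1.49 = 0.49 / 1.49 ≈ 0.3289

PN ≈ 0.329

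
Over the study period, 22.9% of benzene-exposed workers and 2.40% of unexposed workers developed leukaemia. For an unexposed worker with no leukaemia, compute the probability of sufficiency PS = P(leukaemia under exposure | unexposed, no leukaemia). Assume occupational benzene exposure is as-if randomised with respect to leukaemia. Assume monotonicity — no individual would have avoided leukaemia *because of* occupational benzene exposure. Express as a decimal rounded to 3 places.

PS ≈ 0.210

p₁ = 0.229, p₀ = 0.024.
Under exogeneity and monotonicity, PS = (p₁ − p₀) / (1 − p₀).
PS = (0.229 − 0.024) / (1 − 0.024) = 0.205 / 0.976 ≈ 0.2100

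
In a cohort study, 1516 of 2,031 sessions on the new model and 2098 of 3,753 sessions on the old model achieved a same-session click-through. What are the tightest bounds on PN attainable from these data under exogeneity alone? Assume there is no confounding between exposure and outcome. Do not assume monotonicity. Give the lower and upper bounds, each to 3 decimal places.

0.251 ≤ PN ≤ 0.591

p₁ = P(outcome | exposed) = 1516/2031 = 0.74643
p₀ = P(outcome | unexposed) = 2098/3753 = 0.55902
Under exogeneity alone the bounds on PN are max{0,(p₁−p₀)/p₁} ≤ PN ≤ min{1,(1−p₀)/p₁}.
  lower = (p₁ − p₀)/p₁ = 0.18741 / 0.74643 ≈ 0.2511
  upper = min{1, (1 − p₀)/p₁} = 0.44098 / 0.74643 ≈ 0.5908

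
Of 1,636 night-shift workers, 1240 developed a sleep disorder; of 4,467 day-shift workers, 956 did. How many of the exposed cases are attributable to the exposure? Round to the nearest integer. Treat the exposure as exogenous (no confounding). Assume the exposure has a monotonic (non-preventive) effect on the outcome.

p₁ = P(outcome | exposed) = 1240/1636 = 0.75795
p₀ = P(outcome | unexposed) = 956/4467 = 0.21401
PN = (p₁ − p₀)/p₁ = (0.75795 − 0.21401) / 0.75795 ≈ 0.71764.
Attributable cases ≈ PN × (exposed cases) = 0.71764 × 1240 ≈ 889.87.

about 890 cases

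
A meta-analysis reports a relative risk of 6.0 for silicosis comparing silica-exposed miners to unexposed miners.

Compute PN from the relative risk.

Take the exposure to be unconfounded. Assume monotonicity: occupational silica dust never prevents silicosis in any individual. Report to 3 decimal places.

PN ≈ 0.833

Under exogeneity and monotonicity, PN = (RR − 1) / RR = 1 − 1/RR.
PN = (6.0 − 1) / 6.0 = 5 / 6.0 ≈ 0.8333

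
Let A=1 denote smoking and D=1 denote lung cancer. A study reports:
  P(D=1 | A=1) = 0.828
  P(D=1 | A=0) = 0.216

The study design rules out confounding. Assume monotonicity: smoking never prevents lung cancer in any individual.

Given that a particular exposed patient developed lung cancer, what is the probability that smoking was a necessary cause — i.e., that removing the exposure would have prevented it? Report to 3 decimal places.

Let p₁ = 0.828, p₀ = 0.216.
Under exogeneity and monotonicity, PN = (p₁ − p₀) / p₁.
PN = (0.828 − 0.216) / 0.828 = 0.612 / 0.828 ≈ 0.7391

PN ≈ 0.739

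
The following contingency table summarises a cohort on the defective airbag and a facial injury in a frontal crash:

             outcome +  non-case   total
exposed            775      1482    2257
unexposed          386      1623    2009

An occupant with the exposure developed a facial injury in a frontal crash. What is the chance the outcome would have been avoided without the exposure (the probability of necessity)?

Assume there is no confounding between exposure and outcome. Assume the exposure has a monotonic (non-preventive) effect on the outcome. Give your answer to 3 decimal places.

p₁ = P(outcome | exposed) = 775/2257 = 0.34338
p₀ = P(outcome | unexposed) = 386/2009 = 0.19214
Under exogeneity and monotonicity, PN = (p₁ − p₀) / p₁.
PN = (0.34338 − 0.19214) / 0.34338 = 0.15124 / 0.34338 ≈ 0.4405

PN ≈ 0.440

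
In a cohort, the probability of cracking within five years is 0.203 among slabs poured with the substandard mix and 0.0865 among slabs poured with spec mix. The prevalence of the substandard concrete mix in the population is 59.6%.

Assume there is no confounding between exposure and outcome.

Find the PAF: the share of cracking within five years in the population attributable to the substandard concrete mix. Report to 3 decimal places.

Let p₁ = 0.203, p₀ = 0.0865.
Overall risk P(Y=1) = π·p₁ + (1−π)·p₀ = 0.596×0.203 + 0.404×0.0865 = 0.15593.
Under exogeneity, PAF = [P(Y=1) − p₀] / P(Y=1).
PAF = (0.15593 − 0.0865) / 0.15593 ≈ 0.4453

PAF ≈ 0.445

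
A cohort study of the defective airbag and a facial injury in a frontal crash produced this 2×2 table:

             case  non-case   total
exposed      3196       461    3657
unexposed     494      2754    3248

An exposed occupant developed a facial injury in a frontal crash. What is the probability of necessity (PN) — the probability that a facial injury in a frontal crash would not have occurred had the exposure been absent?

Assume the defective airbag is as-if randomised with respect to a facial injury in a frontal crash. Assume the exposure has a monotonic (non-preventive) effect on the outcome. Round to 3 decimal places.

PN ≈ 0.826

p₁ = P(outcome | exposed) = 3196/3657 = 0.87394
p₀ = P(outcome | unexposed) = 494/3248 = 0.15209
Under exogeneity and monotonicity, PN = (p₁ − p₀)/p₁.
PN = (0.87394 − 0.15209) / 0.87394 ≈ 0.8260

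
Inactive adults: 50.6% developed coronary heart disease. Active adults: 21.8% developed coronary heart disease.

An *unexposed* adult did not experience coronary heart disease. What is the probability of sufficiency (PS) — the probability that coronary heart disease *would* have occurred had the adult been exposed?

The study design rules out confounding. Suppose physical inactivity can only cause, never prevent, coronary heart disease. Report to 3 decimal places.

PS ≈ 0.368

p₁ = 0.506, p₀ = 0.218.
Under exogeneity and monotonicity, PS = (p₁ − p₀) / (1 − p₀).
PS = (0.506 − 0.218) / (1 − 0.218) = 0.288 / 0.782 ≈ 0.3683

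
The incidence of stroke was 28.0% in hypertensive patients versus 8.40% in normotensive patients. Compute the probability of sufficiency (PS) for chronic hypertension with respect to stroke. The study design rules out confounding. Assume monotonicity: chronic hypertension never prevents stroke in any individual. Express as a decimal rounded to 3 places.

PS ≈ 0.214

p₁ = 0.28, p₀ = 0.084.
Under exogeneity and monotonicity, PS = (p₁ − p₀) / (1 − p₀).
PS = (0.28 − 0.084) / (1 − 0.084) = 0.196 / 0.916 ≈ 0.2140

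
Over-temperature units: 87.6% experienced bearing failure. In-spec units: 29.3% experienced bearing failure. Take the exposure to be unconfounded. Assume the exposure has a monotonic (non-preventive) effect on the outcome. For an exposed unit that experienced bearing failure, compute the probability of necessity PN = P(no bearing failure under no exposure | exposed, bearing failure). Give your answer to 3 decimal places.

p₁ = 0.876, p₀ = 0.293.
Under exogeneity and monotonicity, PN = (p₁ − p₀) / p₁.
PN = (0.876 − 0.293) / 0.876 = 0.583 / 0.876 ≈ 0.6655

PN ≈ 0.666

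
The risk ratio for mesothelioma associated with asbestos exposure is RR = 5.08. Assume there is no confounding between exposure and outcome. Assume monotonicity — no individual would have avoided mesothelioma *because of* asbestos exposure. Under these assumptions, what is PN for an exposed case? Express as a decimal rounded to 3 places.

Under exogeneity and monotonicity, PN = (RR − 1) / RR = 1 − 1/RR.
PN = (5.08 − 1) / 5.08 = 4.08 / 5.08 ≈ 0.8031

PN ≈ 0.803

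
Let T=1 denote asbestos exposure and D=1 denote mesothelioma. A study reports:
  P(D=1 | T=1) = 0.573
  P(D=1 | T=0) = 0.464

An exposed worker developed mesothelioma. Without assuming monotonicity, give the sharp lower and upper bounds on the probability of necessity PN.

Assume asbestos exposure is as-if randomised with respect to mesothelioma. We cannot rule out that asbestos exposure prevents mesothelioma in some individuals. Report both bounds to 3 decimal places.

Let p₁ = 0.573, p₀ = 0.464.
Under exogeneity alone the bounds on PN are max{0,(p₁−p₀)/p₁} ≤ PN ≤ min{1,(1−p₀)/p₁}.
  lower = (p₁ − p₀)/p₁ = 0.109 / 0.573 ≈ 0.1902
  upper = min{1, (1 − p₀)/p₁} = 0.536 / 0.573 ≈ 0.9354

0.190 ≤ PN ≤ 0.935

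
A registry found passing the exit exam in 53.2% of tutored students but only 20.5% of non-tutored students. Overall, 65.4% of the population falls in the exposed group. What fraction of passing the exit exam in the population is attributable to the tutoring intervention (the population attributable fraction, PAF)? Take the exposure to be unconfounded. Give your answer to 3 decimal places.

PAF ≈ 0.511

p₁ = 0.532, p₀ = 0.205.
Overall risk P(Y=1) = π·p₁ + (1−π)·p₀ = 0.654×0.532 + 0.346×0.205 = 0.41886.
Under exogeneity, PAF = [P(Y=1) − p₀] / P(Y=1).
PAF = (0.41886 − 0.205) / 0.41886 ≈ 0.5106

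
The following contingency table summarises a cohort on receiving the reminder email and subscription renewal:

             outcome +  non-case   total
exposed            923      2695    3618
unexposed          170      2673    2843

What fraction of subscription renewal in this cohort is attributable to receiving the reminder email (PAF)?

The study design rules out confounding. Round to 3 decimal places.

p₁ = P(outcome | exposed) = 923/3618 = 0.25511
p₀ = P(outcome | unexposed) = 170/2843 = 0.059796
Exposure prevalence π = 3618/6461 = 0.55998; overall risk P(Y=1) = 0.16917.
Under exogeneity, PAF = [P(Y=1) − p₀]/P(Y=1).
PAF = (0.16917 − 0.059796) / 0.16917 ≈ 0.6465

PAF ≈ 0.647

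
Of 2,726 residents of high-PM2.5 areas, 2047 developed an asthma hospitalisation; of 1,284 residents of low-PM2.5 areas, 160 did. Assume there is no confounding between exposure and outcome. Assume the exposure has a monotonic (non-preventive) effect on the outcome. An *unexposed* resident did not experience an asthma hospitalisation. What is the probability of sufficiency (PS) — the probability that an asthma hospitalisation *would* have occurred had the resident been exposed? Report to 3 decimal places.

p₁ = P(outcome | exposed) = 2047/2726 = 0.75092
p₀ = P(outcome | unexposed) = 160/1284 = 0.12461
Under exogeneity and monotonicity, PS = (p₁ − p₀) / (1 − p₀).
PS = (0.75092 − 0.12461) / (1 − 0.12461) = 0.62631 / 0.87539 ≈ 0.7155

PS ≈ 0.715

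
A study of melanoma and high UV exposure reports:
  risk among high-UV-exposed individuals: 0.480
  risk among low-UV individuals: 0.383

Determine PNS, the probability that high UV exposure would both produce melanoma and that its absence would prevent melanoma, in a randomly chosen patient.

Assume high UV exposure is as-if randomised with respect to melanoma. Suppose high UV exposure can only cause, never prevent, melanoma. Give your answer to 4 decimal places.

PNS ≈ 0.0970

Let p₁ = 0.48, p₀ = 0.383.
Under exogeneity and monotonicity, PNS = p₁ − p₀.
PNS = 0.48 − 0.383 = 0.097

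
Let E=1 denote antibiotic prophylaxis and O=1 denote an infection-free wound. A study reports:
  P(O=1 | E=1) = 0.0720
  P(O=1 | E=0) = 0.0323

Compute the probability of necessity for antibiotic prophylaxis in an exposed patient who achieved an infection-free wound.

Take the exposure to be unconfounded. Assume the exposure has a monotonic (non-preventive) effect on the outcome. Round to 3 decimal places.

PN ≈ 0.551

Let p₁ = 0.072, p₀ = 0.0323.
Under exogeneity and monotonicity, PN = (p₁ − p₀) / p₁.
PN = (0.072 − 0.0323) / 0.072 = 0.0397 / 0.072 ≈ 0.5514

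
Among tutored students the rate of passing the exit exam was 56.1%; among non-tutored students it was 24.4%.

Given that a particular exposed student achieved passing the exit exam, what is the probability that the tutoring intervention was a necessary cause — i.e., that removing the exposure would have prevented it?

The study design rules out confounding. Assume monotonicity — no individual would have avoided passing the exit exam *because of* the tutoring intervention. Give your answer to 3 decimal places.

PN ≈ 0.565

p₁ = 0.561, p₀ = 0.244.
Under exogeneity and monotonicity, PN = (p₁ − p₀) / p₁.
PN = (0.561 − 0.244) / 0.561 = 0.317 / 0.561 ≈ 0.5651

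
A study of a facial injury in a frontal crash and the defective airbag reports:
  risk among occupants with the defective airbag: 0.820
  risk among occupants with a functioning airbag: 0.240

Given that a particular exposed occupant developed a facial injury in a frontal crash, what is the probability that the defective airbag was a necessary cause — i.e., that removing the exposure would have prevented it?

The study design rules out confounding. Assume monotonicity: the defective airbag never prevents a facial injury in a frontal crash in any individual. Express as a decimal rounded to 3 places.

PN ≈ 0.707

Let p₁ = 0.82, p₀ = 0.24.
Under exogeneity and monotonicity, PN = (p₁ − p₀) / p₁.
PN = (0.82 − 0.24) / 0.82 = 0.58 / 0.82 ≈ 0.7073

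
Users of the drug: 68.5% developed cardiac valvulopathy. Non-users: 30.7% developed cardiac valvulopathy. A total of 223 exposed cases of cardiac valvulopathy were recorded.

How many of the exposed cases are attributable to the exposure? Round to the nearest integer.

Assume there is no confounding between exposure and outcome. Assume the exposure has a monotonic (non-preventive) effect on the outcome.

about 123 cases

p₁ = 0.685, p₀ = 0.307.
PN = (p₁ − p₀)/p₁ = (0.685 − 0.307) / 0.685 ≈ 0.55182.
Attributable cases ≈ PN × (exposed cases) = 0.55182 × 223 ≈ 123.06.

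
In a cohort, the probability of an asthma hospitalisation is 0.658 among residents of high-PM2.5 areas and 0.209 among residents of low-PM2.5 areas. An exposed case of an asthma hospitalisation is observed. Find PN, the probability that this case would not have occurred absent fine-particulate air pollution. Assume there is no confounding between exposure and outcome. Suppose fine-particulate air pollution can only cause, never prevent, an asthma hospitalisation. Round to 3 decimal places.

PN ≈ 0.682

Let p₁ = 0.658, p₀ = 0.209.
Under exogeneity and monotonicity, PN = (p₁ − p₀) / p₁.
PN = (0.658 − 0.209) / 0.658 = 0.449 / 0.658 ≈ 0.6824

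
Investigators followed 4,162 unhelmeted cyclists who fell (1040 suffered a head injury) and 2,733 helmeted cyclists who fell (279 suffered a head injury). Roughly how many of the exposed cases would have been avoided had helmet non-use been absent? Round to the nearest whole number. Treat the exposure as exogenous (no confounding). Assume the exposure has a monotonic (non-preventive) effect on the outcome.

about 615 cases

p₁ = P(outcome | exposed) = 1040/4162 = 0.24988
p₀ = P(outcome | unexposed) = 279/2733 = 0.10209
PN = (p₁ − p₀)/p₁ = (0.24988 − 0.10209) / 0.24988 ≈ 0.59146.
Attributable cases ≈ PN × (exposed cases) = 0.59146 × 1040 ≈ 615.12.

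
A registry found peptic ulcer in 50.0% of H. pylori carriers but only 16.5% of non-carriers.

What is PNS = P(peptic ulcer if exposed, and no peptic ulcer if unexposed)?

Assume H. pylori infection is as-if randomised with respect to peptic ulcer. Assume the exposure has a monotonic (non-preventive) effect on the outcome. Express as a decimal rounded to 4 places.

PNS ≈ 0.3350

p₁ = 0.5, p₀ = 0.165.
Under exogeneity and monotonicity, PNS = p₁ − p₀.
PNS = 0.5 − 0.165 = 0.335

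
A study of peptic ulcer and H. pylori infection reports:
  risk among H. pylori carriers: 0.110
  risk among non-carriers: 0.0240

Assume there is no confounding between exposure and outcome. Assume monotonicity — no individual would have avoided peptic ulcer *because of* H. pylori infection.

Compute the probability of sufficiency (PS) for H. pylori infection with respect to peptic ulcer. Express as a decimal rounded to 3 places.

Let p₁ = 0.11, p₀ = 0.024.
Under exogeneity and monotonicity, PS = (p₁ − p₀) / (1 − p₀).
PS = (0.11 − 0.024) / (1 − 0.024) = 0.086 / 0.976 ≈ 0.0881

PS ≈ 0.088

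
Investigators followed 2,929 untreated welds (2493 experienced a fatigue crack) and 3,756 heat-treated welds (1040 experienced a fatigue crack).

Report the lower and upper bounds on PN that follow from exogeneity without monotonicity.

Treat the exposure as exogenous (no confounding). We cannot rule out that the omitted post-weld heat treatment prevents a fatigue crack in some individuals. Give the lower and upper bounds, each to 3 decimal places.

0.675 ≤ PN ≤ 0.850

p₁ = P(outcome | exposed) = 2493/2929 = 0.85114
p₀ = P(outcome | unexposed) = 1040/3756 = 0.27689
Under exogeneity alone the bounds on PN are max{0,(p₁−p₀)/p₁} ≤ PN ≤ min{1,(1−p₀)/p₁}.
  lower = (p₁ − p₀)/p₁ = 0.57425 / 0.85114 ≈ 0.6747
  upper = min{1, (1 − p₀)/p₁} = 0.72311 / 0.85114 ≈ 0.8496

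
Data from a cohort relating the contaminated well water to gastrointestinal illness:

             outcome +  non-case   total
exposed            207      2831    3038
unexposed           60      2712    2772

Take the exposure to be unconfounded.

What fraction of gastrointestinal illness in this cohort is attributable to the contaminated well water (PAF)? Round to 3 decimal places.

p₁ = P(outcome | exposed) = 207/3038 = 0.068137
p₀ = P(outcome | unexposed) = 60/2772 = 0.021645
Exposure prevalence π = 3038/5810 = 0.52289; overall risk P(Y=1) = 0.045955.
Under exogeneity, PAF = [P(Y=1) − p₀]/P(Y=1).
PAF = (0.045955 − 0.021645) / 0.045955 ≈ 0.5290

PAF ≈ 0.529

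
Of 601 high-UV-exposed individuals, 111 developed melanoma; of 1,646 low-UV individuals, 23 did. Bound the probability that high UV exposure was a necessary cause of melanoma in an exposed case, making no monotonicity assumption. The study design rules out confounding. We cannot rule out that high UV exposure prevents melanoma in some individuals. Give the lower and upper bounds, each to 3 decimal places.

p₁ = P(outcome | exposed) = 111/601 = 0.18469
p₀ = P(outcome | unexposed) = 23/1646 = 0.013973
Under exogeneity alone the bounds on PN are max{0,(p₁−p₀)/p₁} ≤ PN ≤ min{1,(1−p₀)/p₁}.
  lower = (p₁ − p₀)/p₁ = 0.17072 / 0.18469 ≈ 0.9243
  upper = min{1, (1 − p₀)/p₁} = 0.98603 / 0.18469 ≈ 5.3388 → capped at 1

0.924 ≤ PN ≤ 1.000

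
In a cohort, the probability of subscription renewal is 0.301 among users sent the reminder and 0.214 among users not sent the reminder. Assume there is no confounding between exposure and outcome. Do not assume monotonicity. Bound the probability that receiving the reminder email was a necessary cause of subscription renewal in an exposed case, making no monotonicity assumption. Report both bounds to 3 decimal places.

0.289 ≤ PN ≤ 1.000

Let p₁ = 0.301, p₀ = 0.214.
Under exogeneity alone the bounds on PN are max{0,(p₁−p₀)/p₁} ≤ PN ≤ min{1,(1−p₀)/p₁}.
  lower = (p₁ − p₀)/p₁ = 0.087 / 0.301 ≈ 0.2890
  upper = min{1, (1 − p₀)/p₁} = 0.786 / 0.301 ≈ 2.6113 → capped at 1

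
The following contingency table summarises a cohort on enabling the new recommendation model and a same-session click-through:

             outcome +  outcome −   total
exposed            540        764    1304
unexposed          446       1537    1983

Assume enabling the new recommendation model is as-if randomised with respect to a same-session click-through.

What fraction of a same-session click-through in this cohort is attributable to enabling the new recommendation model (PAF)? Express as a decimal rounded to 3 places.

PAF ≈ 0.250

p₁ = P(outcome | exposed) = 540/1304 = 0.41411
p₀ = P(outcome | unexposed) = 446/1983 = 0.22491
Exposure prevalence π = 1304/3287 = 0.39671; overall risk P(Y=1) = 0.29997.
Under exogeneity, PAF = [P(Y=1) − p₀]/P(Y=1).
PAF = (0.29997 − 0.22491) / 0.29997 ≈ 0.2502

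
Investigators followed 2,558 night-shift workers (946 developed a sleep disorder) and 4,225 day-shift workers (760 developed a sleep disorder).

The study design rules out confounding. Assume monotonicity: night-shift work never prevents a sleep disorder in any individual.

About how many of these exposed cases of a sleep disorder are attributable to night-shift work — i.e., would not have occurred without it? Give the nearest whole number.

about 486 cases

p₁ = P(outcome | exposed) = 946/2558 = 0.36982
p₀ = P(outcome | unexposed) = 760/4225 = 0.17988
PN = (p₁ − p₀)/p₁ = (0.36982 − 0.17988) / 0.36982 ≈ 0.51360.
Attributable cases ≈ PN × (exposed cases) = 0.51360 × 946 ≈ 485.86.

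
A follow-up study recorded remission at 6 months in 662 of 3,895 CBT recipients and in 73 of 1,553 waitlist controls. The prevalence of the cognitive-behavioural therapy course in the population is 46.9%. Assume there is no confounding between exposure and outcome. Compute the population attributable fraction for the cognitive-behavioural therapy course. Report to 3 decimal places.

p₁ = P(outcome | exposed) = 662/3895 = 0.16996
p₀ = P(outcome | unexposed) = 73/1553 = 0.047006
Overall risk P(Y=1) = π·p₁ + (1−π)·p₀ = 0.469×0.16996 + 0.531×0.047006 = 0.10467.
Under exogeneity, PAF = [P(Y=1) − p₀] / P(Y=1).
PAF = (0.10467 − 0.047006) / 0.10467 ≈ 0.5509

PAF ≈ 0.551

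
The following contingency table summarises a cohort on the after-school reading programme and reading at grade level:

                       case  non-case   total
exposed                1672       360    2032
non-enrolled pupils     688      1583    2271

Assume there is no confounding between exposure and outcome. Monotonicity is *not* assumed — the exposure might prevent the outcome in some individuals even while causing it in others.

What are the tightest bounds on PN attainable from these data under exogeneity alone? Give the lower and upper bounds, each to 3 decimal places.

0.632 ≤ PN ≤ 0.847

p₁ = P(outcome | exposed) = 1672/2032 = 0.82283
p₀ = P(outcome | unexposed) = 688/2271 = 0.30295
Under exogeneity alone the bounds on PN are max{0,(p₁−p₀)/p₁} ≤ PN ≤ min{1,(1−p₀)/p₁}.
  lower = (p₁ − p₀)/p₁ = 0.51988 / 0.82283 ≈ 0.6318
  upper = min{1, (1 − p₀)/p₁} = 0.69705 / 0.82283 ≈ 0.8471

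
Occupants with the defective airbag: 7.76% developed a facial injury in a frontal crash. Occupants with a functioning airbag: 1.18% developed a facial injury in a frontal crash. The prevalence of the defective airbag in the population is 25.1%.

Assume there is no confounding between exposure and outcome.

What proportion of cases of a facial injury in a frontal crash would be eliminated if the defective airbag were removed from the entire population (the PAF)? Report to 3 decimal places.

p₁ = 0.0776, p₀ = 0.0118.
Overall risk P(Y=1) = π·p₁ + (1−π)·p₀ = 0.251×0.0776 + 0.749×0.0118 = 0.028316.
Under exogeneity, PAF = [P(Y=1) − p₀] / P(Y=1).
PAF = (0.028316 − 0.0118) / 0.028316 ≈ 0.5833

PAF ≈ 0.583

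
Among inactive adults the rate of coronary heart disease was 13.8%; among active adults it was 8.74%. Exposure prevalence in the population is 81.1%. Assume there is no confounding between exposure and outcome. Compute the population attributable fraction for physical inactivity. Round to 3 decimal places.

p₁ = 0.138, p₀ = 0.0874.
Overall risk P(Y=1) = π·p₁ + (1−π)·p₀ = 0.811×0.138 + 0.189×0.0874 = 0.12844.
Under exogeneity, PAF = [P(Y=1) − p₀] / P(Y=1).
PAF = (0.12844 − 0.0874) / 0.12844 ≈ 0.3195

PAF ≈ 0.320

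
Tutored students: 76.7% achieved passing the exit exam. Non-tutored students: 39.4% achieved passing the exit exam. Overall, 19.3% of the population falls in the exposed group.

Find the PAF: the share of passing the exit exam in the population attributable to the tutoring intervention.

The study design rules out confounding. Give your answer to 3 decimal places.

p₁ = 0.767, p₀ = 0.394.
Overall risk P(Y=1) = π·p₁ + (1−π)·p₀ = 0.193×0.767 + 0.807×0.394 = 0.46599.
Under exogeneity, PAF = [P(Y=1) − p₀] / P(Y=1).
PAF = (0.46599 − 0.394) / 0.46599 ≈ 0.1545

PAF ≈ 0.154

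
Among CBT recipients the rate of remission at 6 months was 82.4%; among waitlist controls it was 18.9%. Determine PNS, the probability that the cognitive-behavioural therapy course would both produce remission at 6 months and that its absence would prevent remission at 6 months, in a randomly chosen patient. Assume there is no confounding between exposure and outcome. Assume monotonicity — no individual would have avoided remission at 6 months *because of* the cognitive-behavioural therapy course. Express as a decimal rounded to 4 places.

PNS ≈ 0.6350

p₁ = 0.824, p₀ = 0.189.
Under exogeneity and monotonicity, PNS = p₁ − p₀.
PNS = 0.824 − 0.189 = 0.635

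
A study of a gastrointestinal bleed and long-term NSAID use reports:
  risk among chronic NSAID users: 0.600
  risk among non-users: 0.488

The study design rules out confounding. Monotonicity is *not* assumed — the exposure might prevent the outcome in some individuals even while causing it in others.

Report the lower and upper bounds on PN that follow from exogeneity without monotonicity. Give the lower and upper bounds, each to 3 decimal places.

0.187 ≤ PN ≤ 0.853

Let p₁ = 0.6, p₀ = 0.488.
Under exogeneity alone the bounds on PN are max{0,(p₁−p₀)/p₁} ≤ PN ≤ min{1,(1−p₀)/p₁}.
  lower = (p₁ − p₀)/p₁ = 0.112 / 0.6 ≈ 0.1867
  upper = min{1, (1 − p₀)/p₁} = 0.512 / 0.6 ≈ 0.8533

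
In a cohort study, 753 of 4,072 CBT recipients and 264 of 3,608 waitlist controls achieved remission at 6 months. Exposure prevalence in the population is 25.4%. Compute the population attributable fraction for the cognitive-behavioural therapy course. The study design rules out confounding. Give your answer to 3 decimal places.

p₁ = P(outcome | exposed) = 753/4072 = 0.18492
p₀ = P(outcome | unexposed) = 264/3608 = 0.073171
Overall risk P(Y=1) = π·p₁ + (1−π)·p₀ = 0.254×0.18492 + 0.746×0.073171 = 0.10156.
Under exogeneity, PAF = [P(Y=1) − p₀] / P(Y=1).
PAF = (0.10156 − 0.073171) / 0.10156 ≈ 0.2795

PAF ≈ 0.279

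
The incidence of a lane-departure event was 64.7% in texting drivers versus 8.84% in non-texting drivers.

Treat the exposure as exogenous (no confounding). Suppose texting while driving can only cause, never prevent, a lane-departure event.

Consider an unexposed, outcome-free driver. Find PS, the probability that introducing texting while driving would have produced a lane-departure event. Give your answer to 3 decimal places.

PS ≈ 0.613

p₁ = 0.647, p₀ = 0.0884.
Under exogeneity and monotonicity, PS = (p₁ − p₀) / (1 − p₀).
PS = (0.647 − 0.0884) / (1 − 0.0884) = 0.5586 / 0.9116 ≈ 0.6128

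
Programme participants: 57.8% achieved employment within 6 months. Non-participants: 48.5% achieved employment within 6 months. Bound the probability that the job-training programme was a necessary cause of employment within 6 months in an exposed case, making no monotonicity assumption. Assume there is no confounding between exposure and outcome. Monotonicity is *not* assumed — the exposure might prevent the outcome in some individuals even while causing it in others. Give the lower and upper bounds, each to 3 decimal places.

0.161 ≤ PN ≤ 0.891

p₁ = 0.578, p₀ = 0.485.
Under exogeneity alone the bounds on PN are max{0,(p₁−p₀)/p₁} ≤ PN ≤ min{1,(1−p₀)/p₁}.
  lower = (p₁ − p₀)/p₁ = 0.093 / 0.578 ≈ 0.1609
  upper = min{1, (1 − p₀)/p₁} = 0.515 / 0.578 ≈ 0.8910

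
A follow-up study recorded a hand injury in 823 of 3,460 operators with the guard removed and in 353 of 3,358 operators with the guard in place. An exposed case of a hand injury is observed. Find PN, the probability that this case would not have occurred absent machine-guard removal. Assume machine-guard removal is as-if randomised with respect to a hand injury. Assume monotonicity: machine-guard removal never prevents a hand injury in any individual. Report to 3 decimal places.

p₁ = P(outcome | exposed) = 823/3460 = 0.23786
p₀ = P(outcome | unexposed) = 353/3358 = 0.10512
Under exogeneity and monotonicity, PN = (p₁ − p₀) / p₁.
PN = (0.23786 − 0.10512) / 0.23786 = 0.13274 / 0.23786 ≈ 0.5581

PN ≈ 0.558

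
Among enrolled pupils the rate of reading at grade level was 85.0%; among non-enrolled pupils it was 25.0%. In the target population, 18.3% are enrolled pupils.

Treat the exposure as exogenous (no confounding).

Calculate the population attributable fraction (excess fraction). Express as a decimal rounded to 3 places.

p₁ = 0.85, p₀ = 0.25.
Overall risk P(Y=1) = π·p₁ + (1−π)·p₀ = 0.183×0.85 + 0.817×0.25 = 0.3598.
Under exogeneity, PAF = [P(Y=1) − p₀] / P(Y=1).
PAF = (0.3598 − 0.25) / 0.3598 ≈ 0.3052

PAF ≈ 0.305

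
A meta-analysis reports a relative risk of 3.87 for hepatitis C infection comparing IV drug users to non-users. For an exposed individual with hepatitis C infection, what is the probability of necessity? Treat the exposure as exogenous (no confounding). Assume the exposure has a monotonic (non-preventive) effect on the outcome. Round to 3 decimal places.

Under exogeneity and monotonicity, PN = (RR − 1) / RR = 1 − 1/RR.
PN = (3.87 − 1) / 3.87 = 2.87 / 3.87 ≈ 0.7416

PN ≈ 0.742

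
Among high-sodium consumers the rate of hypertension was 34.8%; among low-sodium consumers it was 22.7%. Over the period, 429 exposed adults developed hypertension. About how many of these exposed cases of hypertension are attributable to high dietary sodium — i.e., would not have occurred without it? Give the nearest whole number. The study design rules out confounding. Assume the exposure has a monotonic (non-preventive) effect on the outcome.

about 149 cases

p₁ = 0.348, p₀ = 0.227.
PN = (p₁ − p₀)/p₁ = (0.348 − 0.227) / 0.348 ≈ 0.34770.
Attributable cases ≈ PN × (exposed cases) = 0.34770 × 429 ≈ 149.16.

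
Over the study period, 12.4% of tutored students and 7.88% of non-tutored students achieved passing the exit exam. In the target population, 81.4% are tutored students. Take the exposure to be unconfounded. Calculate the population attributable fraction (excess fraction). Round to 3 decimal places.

PAF ≈ 0.318

p₁ = 0.124, p₀ = 0.0788.
Overall risk P(Y=1) = π·p₁ + (1−π)·p₀ = 0.814×0.124 + 0.186×0.0788 = 0.11559.
Under exogeneity, PAF = [P(Y=1) − p₀] / P(Y=1).
PAF = (0.11559 − 0.0788) / 0.11559 ≈ 0.3183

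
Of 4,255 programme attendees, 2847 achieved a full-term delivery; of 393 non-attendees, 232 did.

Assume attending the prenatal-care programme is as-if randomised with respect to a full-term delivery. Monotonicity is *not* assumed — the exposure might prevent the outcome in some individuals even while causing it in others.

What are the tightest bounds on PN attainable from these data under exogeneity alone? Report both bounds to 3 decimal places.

p₁ = P(outcome | exposed) = 2847/4255 = 0.6691
p₀ = P(outcome | unexposed) = 232/393 = 0.59033
Under exogeneity alone the bounds on PN are max{0,(p₁−p₀)/p₁} ≤ PN ≤ min{1,(1−p₀)/p₁}.
  lower = (p₁ − p₀)/p₁ = 0.078764 / 0.6691 ≈ 0.1177
  upper = min{1, (1 − p₀)/p₁} = 0.40967 / 0.6691 ≈ 0.6123

0.118 ≤ PN ≤ 0.612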